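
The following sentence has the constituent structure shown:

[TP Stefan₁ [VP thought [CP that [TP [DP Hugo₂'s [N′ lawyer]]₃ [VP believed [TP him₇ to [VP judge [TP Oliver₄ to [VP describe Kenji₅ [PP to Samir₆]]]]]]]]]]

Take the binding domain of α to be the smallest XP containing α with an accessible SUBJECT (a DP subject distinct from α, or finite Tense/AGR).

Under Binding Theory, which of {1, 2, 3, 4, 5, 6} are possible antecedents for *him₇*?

{1, 2}

*him* is a pronoun, so Principle B applies: it must be free in its binding domain.
Binding domain of *him₇*: the embedded TP, whose subject is [Hugo₂'s lawyer]₃.
*Stefan₁* c-commands the pronoun but from outside its binding domain, and is not c-commanded by it → coindexation permitted.
*Hugo₂* and the pronoun do not c-command one another → neither Principle B nor Principle C is at stake; coindexation permitted.
*[Hugo₂'s lawyer]₃* c-commands the pronoun within its binding domain → coindexation would violate Principle B.
*Oliver₄*: the pronoun c-commands this R-expression → coindexation would violate Principle C on *Oliver₄*.
*Kenji₅*: the pronoun c-commands this R-expression → coindexation would violate Principle C on *Kenji₅*.
*Samir₆*: the pronoun c-commands this R-expression → coindexation would violate Principle C on *Samir₆*.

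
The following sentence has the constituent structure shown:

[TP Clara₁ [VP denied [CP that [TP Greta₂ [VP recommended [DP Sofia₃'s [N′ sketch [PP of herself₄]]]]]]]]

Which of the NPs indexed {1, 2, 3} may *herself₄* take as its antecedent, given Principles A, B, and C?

*herself* is an anaphor, so Principle A applies: it must be bound in its binding domain.
Binding domain of *herself₄*: the possessed DP, whose subject is Sofia₃.
*Clara₁* c-commands the anaphor but is outside its binding domain → cannot satisfy Principle A.
*Greta₂* c-commands the anaphor but is outside its binding domain → cannot satisfy Principle A.
*Sofia₃* c-commands the anaphor within its binding domain → licit binder.

{3}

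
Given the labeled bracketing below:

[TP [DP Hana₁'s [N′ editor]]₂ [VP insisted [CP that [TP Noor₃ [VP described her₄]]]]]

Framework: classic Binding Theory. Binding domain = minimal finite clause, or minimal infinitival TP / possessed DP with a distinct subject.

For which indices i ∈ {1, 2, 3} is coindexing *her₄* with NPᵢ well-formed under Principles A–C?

*her* is a pronoun, so Principle B applies: it must be free in its binding domain.
Binding domain of *her₄*: the embedded TP, whose subject is Noor₃.
*Hana₁* and the pronoun do not c-command one another → neither Principle B nor Principle C is at stake; coindexation permitted.
*[Hana₁'s editor]₂* c-commands the pronoun but from outside its binding domain, and is not c-commanded by it → coindexation permitted.
*Noor₃* c-commands the pronoun within its binding domain → coindexation would violate Principle B.

{1, 2}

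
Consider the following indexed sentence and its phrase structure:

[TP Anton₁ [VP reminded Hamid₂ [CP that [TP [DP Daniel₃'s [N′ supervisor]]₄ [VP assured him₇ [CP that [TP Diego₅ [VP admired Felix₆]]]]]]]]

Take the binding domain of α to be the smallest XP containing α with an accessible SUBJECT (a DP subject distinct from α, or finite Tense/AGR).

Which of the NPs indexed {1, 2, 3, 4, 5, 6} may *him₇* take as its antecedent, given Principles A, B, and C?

{1, 2, 3}

*him* is a pronoun, so Principle B applies: it must be free in its binding domain.
Binding domain of *him₇*: the embedded TP, whose subject is [Daniel₃'s supervisor]₄.
*Anton₁* c-commands the pronoun but from outside its binding domain, and is not c-commanded by it → coindexation permitted.
*Hamid₂* c-commands the pronoun but from outside its binding domain, and is not c-commanded by it → coindexation permitted.
*Daniel₃* and the pronoun do not c-command one another → neither Principle B nor Principle C is at stake; coindexation permitted.
*[Daniel₃'s supervisor]₄* c-commands the pronoun within its binding domain → coindexation would violate Principle B.
*Diego₅*: the pronoun c-commands this R-expression → coindexation would violate Principle C on *Diego₅*.
*Felix₆*: the pronoun c-commands this R-expression → coindexation would violate Principle C on *Felix₆*.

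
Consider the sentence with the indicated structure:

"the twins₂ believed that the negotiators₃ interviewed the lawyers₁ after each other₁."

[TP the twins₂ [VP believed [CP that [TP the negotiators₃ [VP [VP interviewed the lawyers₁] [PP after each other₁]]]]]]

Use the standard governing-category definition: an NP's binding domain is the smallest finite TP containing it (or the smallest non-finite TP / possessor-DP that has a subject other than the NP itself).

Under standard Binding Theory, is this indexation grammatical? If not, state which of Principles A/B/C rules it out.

Principle A

The two coindexed NPs are *the lawyers₁* and *each other₁*.
*each other₁* is an anaphor. Principle A requires it to be bound within its binding domain — the embedded TP, whose subject is the negotiators₃.
Within that domain it is c-commanded by *the negotiators₃*, which does not share its index.
*the lawyers₁* does not c-command the anaphor at all.
The anaphor is unbound in its domain → Principle A violation.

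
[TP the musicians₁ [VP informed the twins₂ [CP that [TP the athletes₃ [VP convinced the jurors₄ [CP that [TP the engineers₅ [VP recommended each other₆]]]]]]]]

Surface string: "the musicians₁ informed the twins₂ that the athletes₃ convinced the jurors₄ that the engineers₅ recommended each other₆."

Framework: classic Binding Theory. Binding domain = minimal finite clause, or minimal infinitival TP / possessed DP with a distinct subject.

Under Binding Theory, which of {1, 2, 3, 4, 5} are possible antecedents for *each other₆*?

*each other* is an anaphor, so Principle A applies: it must be bound in its binding domain.
Binding domain of *each other₆*: the embedded TP, whose subject is the engineers₅.
*the musicians₁* c-commands the anaphor but is outside its binding domain → cannot satisfy Principle A.
*the twins₂* c-commands the anaphor but is outside its binding domain → cannot satisfy Principle A.
*the athletes₃* c-commands the anaphor but is outside its binding domain → cannot satisfy Principle A.
*the jurors₄* c-commands the anaphor but is outside its binding domain → cannot satisfy Principle A.
*the engineers₅* c-commands the anaphor within its binding domain → licit binder.

{5}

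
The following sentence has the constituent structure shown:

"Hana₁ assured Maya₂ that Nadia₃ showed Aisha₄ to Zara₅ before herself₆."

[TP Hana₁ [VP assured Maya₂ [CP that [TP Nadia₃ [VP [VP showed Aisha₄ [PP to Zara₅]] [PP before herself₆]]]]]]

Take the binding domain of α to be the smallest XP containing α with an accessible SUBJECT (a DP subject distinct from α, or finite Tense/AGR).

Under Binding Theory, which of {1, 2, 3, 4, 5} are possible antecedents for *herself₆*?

*herself* is an anaphor, so Principle A applies: it must be bound in its binding domain.
Binding domain of *herself₆*: the embedded TP, whose subject is Nadia₃.
*Hana₁* c-commands the anaphor but is outside its binding domain → cannot satisfy Principle A.
*Maya₂* c-commands the anaphor but is outside its binding domain → cannot satisfy Principle A.
*Nadia₃* c-commands the anaphor within its binding domain → licit binder.
*Aisha₄* does not c-command the anaphor → cannot bind it.
*Zara₅* does not c-command the anaphor → cannot bind it.

{3}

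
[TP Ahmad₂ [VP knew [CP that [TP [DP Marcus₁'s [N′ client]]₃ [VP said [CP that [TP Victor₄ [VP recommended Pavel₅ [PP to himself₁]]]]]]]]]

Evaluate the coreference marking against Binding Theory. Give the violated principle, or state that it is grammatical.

Principle A

The two coindexed NPs are *Marcus₁* and *himself₁*.
*himself₁* is an anaphor. Principle A requires it to be bound within its binding domain — the embedded TP, whose subject is Victor₄.
Within that domain it is c-commanded by *Victor₄*, *Pavel₅*, none of which share its index.
*Marcus₁* does not c-command the anaphor at all.
The anaphor is unbound in its domain → Principle A violation.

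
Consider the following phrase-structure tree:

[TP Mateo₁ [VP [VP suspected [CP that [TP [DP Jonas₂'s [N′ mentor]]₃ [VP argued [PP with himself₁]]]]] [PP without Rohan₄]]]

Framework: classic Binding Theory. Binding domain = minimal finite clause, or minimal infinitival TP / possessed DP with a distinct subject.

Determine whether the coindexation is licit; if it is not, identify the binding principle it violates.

Principle A

The two coindexed NPs are *Mateo₁* and *himself₁*.
*himself₁* is an anaphor. Principle A requires it to be bound within its binding domain — the embedded TP, whose subject is [Jonas₂'s mentor]₃.
Within that domain it is c-commanded by *[Jonas₂'s mentor]₃*, which does not share its index.
*Mateo₁* does c-command the anaphor, but from outside its binding domain.
The anaphor is unbound in its domain → Principle A violation.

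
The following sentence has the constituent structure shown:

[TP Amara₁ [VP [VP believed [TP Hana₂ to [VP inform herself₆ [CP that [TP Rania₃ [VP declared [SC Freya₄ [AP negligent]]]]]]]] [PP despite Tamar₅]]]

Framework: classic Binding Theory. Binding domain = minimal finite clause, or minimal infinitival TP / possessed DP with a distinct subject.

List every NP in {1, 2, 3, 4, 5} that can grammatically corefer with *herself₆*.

*herself* is an anaphor, so Principle A applies: it must be bound in its binding domain.
Binding domain of *herself₆*: the embedded TP, whose subject is Hana₂.
*Amara₁* c-commands the anaphor but is outside its binding domain → cannot satisfy Principle A.
*Hana₂* c-commands the anaphor within its binding domain → licit binder.
*Rania₃* does not c-command the anaphor → cannot bind it.
*Freya₄* does not c-command the anaphor → cannot bind it.
*Tamar₅* does not c-command the anaphor → cannot bind it.

{2}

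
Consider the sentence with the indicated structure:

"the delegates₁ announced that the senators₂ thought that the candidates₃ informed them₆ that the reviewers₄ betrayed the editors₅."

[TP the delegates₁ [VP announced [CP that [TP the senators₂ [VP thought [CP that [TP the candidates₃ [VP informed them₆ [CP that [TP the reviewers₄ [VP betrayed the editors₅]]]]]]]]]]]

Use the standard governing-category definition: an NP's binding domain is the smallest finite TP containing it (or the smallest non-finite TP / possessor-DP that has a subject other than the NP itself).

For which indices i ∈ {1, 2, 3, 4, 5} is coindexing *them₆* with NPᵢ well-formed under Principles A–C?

*them* is a pronoun, so Principle B applies: it must be free in its binding domain.
Binding domain of *them₆*: the embedded TP, whose subject is the candidates₃.
*the delegates₁* c-commands the pronoun but from outside its binding domain, and is not c-commanded by it → coindexation permitted.
*the senators₂* c-commands the pronoun but from outside its binding domain, and is not c-commanded by it → coindexation permitted.
*the candidates₃* c-commands the pronoun within its binding domain → coindexation would violate Principle B.
*the reviewers₄*: the pronoun c-commands this R-expression → coindexation would violate Principle C on *the reviewers₄*.
*the editors₅*: the pronoun c-commands this R-expression → coindexation would violate Principle C on *the editors₅*.

{1, 2}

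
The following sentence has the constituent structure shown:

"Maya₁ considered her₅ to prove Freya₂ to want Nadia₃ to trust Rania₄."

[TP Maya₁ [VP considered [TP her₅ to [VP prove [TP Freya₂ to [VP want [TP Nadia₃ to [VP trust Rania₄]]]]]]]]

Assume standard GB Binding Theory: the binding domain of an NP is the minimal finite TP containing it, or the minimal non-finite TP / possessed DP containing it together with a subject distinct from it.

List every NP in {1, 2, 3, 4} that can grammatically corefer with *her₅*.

*her* is a pronoun, so Principle B applies: it must be free in its binding domain.
Binding domain of *her₅*: the matrix TP, whose subject is Maya₁.
*Maya₁* c-commands the pronoun within its binding domain → coindexation would violate Principle B.
*Freya₂*: the pronoun c-commands this R-expression → coindexation would violate Principle C on *Freya₂*.
*Nadia₃*: the pronoun c-commands this R-expression → coindexation would violate Principle C on *Nadia₃*.
*Rania₄*: the pronoun c-commands this R-expression → coindexation would violate Principle C on *Rania₄*.

none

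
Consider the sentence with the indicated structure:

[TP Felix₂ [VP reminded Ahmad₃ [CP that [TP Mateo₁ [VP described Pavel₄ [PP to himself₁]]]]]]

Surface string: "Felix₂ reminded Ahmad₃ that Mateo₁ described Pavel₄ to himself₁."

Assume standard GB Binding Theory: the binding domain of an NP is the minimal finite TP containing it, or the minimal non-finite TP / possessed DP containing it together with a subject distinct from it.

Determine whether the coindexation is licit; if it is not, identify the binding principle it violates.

The two coindexed NPs are *Mateo₁* and *himself₁*.
*himself₁* is an anaphor; its binding domain is the embedded TP, whose subject is Mateo₁. *Mateo₁* c-commands it within that domain and shares its index, so Principle A is satisfied.
*Mateo₁* is an R-expression; *himself₁* does not c-command it, and no other NP shares its index, so Principle C is satisfied.
All principles are respected.

grammatical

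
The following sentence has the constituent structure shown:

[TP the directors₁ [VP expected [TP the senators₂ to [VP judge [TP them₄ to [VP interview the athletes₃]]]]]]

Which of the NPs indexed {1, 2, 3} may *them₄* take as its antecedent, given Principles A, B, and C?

{1}

*them* is a pronoun, so Principle B applies: it must be free in its binding domain.
Binding domain of *them₄*: the embedded TP, whose subject is the senators₂.
*the directors₁* c-commands the pronoun but from outside its binding domain, and is not c-commanded by it → coindexation permitted.
*the senators₂* c-commands the pronoun within its binding domain → coindexation would violate Principle B.
*the athletes₃*: the pronoun c-commands this R-expression → coindexation would violate Principle C on *the athletes₃*.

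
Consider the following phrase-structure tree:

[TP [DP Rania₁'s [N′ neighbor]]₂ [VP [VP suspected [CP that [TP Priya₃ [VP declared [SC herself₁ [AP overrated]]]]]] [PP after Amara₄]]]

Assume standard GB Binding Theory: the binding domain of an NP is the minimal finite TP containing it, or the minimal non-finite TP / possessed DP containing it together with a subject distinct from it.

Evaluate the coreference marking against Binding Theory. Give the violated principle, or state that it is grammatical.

The two coindexed NPs are *Rania₁* and *herself₁*.
*herself₁* is an anaphor. Principle A requires it to be bound within its binding domain — the embedded TP, whose subject is Priya₃.
Within that domain it is c-commanded by *Priya₃*, which does not share its index.
*Rania₁* does not c-command the anaphor at all.
The anaphor is unbound in its domain → Principle A violation.

Principle A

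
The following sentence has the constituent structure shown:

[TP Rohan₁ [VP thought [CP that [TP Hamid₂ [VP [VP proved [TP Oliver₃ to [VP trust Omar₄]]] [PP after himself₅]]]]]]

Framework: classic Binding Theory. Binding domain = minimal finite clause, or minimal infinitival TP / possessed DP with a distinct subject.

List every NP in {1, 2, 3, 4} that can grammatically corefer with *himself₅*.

*himself* is an anaphor, so Principle A applies: it must be bound in its binding domain.
Binding domain of *himself₅*: the embedded TP, whose subject is Hamid₂.
*Rohan₁* c-commands the anaphor but is outside its binding domain → cannot satisfy Principle A.
*Hamid₂* c-commands the anaphor within its binding domain → licit binder.
*Oliver₃* does not c-command the anaphor → cannot bind it.
*Omar₄* does not c-command the anaphor → cannot bind it.

{2}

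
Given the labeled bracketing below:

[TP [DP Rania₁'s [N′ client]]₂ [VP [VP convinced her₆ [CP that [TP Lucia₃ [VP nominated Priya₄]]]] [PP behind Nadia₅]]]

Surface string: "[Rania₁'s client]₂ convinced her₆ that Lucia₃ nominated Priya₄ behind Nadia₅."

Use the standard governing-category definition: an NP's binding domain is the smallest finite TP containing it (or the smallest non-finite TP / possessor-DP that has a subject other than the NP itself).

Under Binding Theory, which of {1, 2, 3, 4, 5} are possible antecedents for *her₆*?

{1, 5}

*her* is a pronoun, so Principle B applies: it must be free in its binding domain.
Binding domain of *her₆*: the matrix TP, whose subject is [Rania₁'s client]₂.
*Rania₁* and the pronoun do not c-command one another → neither Principle B nor Principle C is at stake; coindexation permitted.
*[Rania₁'s client]₂* c-commands the pronoun within its binding domain → coindexation would violate Principle B.
*Lucia₃*: the pronoun c-commands this R-expression → coindexation would violate Principle C on *Lucia₃*.
*Priya₄*: the pronoun c-commands this R-expression → coindexation would violate Principle C on *Priya₄*.
*Nadia₅* and the pronoun do not c-command one another → neither Principle B nor Principle C is at stake; coindexation permitted.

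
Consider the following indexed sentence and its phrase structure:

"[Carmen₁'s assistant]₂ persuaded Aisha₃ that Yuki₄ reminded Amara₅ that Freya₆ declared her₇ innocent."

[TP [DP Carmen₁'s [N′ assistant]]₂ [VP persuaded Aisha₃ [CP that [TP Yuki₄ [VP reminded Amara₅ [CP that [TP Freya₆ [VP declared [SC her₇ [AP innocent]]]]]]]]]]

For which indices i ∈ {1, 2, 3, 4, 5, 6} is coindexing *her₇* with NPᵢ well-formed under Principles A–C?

*her* is a pronoun, so Principle B applies: it must be free in its binding domain.
Binding domain of *her₇*: the embedded TP, whose subject is Freya₆.
*Carmen₁* and the pronoun do not c-command one another → neither Principle B nor Principle C is at stake; coindexation permitted.
*[Carmen₁'s assistant]₂* c-commands the pronoun but from outside its binding domain, and is not c-commanded by it → coindexation permitted.
*Aisha₃* c-commands the pronoun but from outside its binding domain, and is not c-commanded by it → coindexation permitted.
*Yuki₄* c-commands the pronoun but from outside its binding domain, and is not c-commanded by it → coindexation permitted.
*Amara₅* c-commands the pronoun but from outside its binding domain, and is not c-commanded by it → coindexation permitted.
*Freya₆* c-commands the pronoun within its binding domain → coindexation would violate Principle B.

{1, 2, 3, 4, 5}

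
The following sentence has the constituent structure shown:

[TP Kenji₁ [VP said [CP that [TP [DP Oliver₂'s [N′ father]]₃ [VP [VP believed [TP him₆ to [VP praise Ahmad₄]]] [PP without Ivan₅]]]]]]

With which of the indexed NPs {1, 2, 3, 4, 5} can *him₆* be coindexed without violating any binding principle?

*him* is a pronoun, so Principle B applies: it must be free in its binding domain.
Binding domain of *him₆*: the embedded TP, whose subject is [Oliver₂'s father]₃.
*Kenji₁* c-commands the pronoun but from outside its binding domain, and is not c-commanded by it → coindexation permitted.
*Oliver₂* and the pronoun do not c-command one another → neither Principle B nor Principle C is at stake; coindexation permitted.
*[Oliver₂'s father]₃* c-commands the pronoun within its binding domain → coindexation would violate Principle B.
*Ahmad₄*: the pronoun c-commands this R-expression → coindexation would violate Principle C on *Ahmad₄*.
*Ivan₅* and the pronoun do not c-command one another → neither Principle B nor Principle C is at stake; coindexation permitted.

{1, 2, 5}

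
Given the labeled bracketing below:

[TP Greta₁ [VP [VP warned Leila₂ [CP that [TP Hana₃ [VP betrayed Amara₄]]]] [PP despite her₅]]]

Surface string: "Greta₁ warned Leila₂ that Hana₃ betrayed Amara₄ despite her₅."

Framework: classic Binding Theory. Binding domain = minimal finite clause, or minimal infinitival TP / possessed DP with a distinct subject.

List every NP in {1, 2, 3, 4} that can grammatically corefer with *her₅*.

*her* is a pronoun, so Principle B applies: it must be free in its binding domain.
Binding domain of *her₅*: the matrix TP, whose subject is Greta₁.
*Greta₁* c-commands the pronoun within its binding domain → coindexation would violate Principle B.
*Leila₂* and the pronoun do not c-command one another → neither Principle B nor Principle C is at stake; coindexation permitted.
*Hana₃* and the pronoun do not c-command one another → neither Principle B nor Principle C is at stake; coindexation permitted.
*Amara₄* and the pronoun do not c-command one another → neither Principle B nor Principle C is at stake; coindexation permitted.

{2, 3, 4}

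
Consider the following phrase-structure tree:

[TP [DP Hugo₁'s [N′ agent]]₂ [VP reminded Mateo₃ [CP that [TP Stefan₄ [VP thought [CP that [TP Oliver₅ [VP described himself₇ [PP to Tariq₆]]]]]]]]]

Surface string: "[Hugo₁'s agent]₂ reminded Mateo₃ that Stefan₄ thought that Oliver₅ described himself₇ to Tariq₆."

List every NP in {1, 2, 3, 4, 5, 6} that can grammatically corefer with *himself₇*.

{5}

*himself* is an anaphor, so Principle A applies: it must be bound in its binding domain.
Binding domain of *himself₇*: the embedded TP, whose subject is Oliver₅.
*Hugo₁* does not c-command the anaphor → cannot bind it.
*[Hugo₁'s agent]₂* c-commands the anaphor but is outside its binding domain → cannot satisfy Principle A.
*Mateo₃* c-commands the anaphor but is outside its binding domain → cannot satisfy Principle A.
*Stefan₄* c-commands the anaphor but is outside its binding domain → cannot satisfy Principle A.
*Oliver₅* c-commands the anaphor within its binding domain → licit binder.
*Tariq₆* does not c-command the anaphor → cannot bind it.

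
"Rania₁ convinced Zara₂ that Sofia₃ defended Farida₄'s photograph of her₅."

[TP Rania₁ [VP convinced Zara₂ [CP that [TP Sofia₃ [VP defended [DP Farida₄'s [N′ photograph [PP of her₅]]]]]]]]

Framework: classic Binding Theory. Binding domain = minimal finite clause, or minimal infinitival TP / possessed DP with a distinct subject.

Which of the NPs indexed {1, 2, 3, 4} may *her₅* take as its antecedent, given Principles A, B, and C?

{1, 2, 3}

*her* is a pronoun, so Principle B applies: it must be free in its binding domain.
Binding domain of *her₅*: the possessed DP, whose subject is Farida₄.
*Rania₁* c-commands the pronoun but from outside its binding domain, and is not c-commanded by it → coindexation permitted.
*Zara₂* c-commands the pronoun but from outside its binding domain, and is not c-commanded by it → coindexation permitted.
*Sofia₃* c-commands the pronoun but from outside its binding domain, and is not c-commanded by it → coindexation permitted.
*Farida₄* c-commands the pronoun within its binding domain → coindexation would violate Principle B.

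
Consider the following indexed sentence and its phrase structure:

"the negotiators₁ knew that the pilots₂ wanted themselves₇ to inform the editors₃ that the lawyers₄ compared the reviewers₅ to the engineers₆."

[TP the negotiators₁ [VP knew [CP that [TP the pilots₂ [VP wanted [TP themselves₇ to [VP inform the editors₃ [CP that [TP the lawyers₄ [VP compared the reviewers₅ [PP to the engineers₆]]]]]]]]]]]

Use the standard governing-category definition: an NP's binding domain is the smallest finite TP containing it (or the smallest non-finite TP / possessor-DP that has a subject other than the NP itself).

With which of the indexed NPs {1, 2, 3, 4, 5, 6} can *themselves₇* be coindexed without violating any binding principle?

*themselves* is an anaphor, so Principle A applies: it must be bound in its binding domain.
Binding domain of *themselves₇*: the embedded TP, whose subject is the pilots₂.
*the negotiators₁* c-commands the anaphor but is outside its binding domain → cannot satisfy Principle A.
*the pilots₂* c-commands the anaphor within its binding domain → licit binder.
*the editors₃* does not c-command the anaphor → cannot bind it.
*the lawyers₄* does not c-command the anaphor → cannot bind it.
*the reviewers₅* does not c-command the anaphor → cannot bind it.
*the engineers₆* does not c-command the anaphor → cannot bind it.

{2}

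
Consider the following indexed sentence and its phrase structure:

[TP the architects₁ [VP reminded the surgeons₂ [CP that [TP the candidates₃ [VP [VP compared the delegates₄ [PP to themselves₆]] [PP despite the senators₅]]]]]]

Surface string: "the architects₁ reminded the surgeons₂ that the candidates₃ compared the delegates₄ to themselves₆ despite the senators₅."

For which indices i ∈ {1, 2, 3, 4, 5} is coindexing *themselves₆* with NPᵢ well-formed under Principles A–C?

*themselves* is an anaphor, so Principle A applies: it must be bound in its binding domain.
Binding domain of *themselves₆*: the embedded TP, whose subject is the candidates₃.
*the architects₁* c-commands the anaphor but is outside its binding domain → cannot satisfy Principle A.
*the surgeons₂* c-commands the anaphor but is outside its binding domain → cannot satisfy Principle A.
*the candidates₃* c-commands the anaphor within its binding domain → licit binder.
*the delegates₄* c-commands the anaphor within its binding domain → licit binder.
*the senators₅* does not c-command the anaphor → cannot bind it.

{3, 4}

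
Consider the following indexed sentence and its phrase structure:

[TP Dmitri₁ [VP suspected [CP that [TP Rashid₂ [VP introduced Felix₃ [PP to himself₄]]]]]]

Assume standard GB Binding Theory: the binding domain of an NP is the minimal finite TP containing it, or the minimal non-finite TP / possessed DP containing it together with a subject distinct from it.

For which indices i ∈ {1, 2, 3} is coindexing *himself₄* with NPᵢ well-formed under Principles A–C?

*himself* is an anaphor, so Principle A applies: it must be bound in its binding domain.
Binding domain of *himself₄*: the embedded TP, whose subject is Rashid₂.
*Dmitri₁* c-commands the anaphor but is outside its binding domain → cannot satisfy Principle A.
*Rashid₂* c-commands the anaphor within its binding domain → licit binder.
*Felix₃* c-commands the anaphor within its binding domain → licit binder.

{2, 3}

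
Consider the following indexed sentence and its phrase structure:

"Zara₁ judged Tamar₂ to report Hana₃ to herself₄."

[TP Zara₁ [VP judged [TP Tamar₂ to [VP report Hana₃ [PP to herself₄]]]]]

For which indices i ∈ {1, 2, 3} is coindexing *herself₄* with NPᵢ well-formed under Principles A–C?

{2, 3}

*herself* is an anaphor, so Principle A applies: it must be bound in its binding domain.
Binding domain of *herself₄*: the embedded TP, whose subject is Tamar₂.
*Zara₁* c-commands the anaphor but is outside its binding domain → cannot satisfy Principle A.
*Tamar₂* c-commands the anaphor within its binding domain → licit binder.
*Hana₃* c-commands the anaphor within its binding domain → licit binder.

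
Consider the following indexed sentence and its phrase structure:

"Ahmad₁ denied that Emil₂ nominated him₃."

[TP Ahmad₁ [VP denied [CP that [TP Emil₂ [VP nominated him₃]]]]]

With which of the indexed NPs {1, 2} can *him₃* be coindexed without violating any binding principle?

{1}

*him* is a pronoun, so Principle B applies: it must be free in its binding domain.
Binding domain of *him₃*: the embedded TP, whose subject is Emil₂.
*Ahmad₁* c-commands the pronoun but from outside its binding domain, and is not c-commanded by it → coindexation permitted.
*Emil₂* c-commands the pronoun within its binding domain → coindexation would violate Principle B.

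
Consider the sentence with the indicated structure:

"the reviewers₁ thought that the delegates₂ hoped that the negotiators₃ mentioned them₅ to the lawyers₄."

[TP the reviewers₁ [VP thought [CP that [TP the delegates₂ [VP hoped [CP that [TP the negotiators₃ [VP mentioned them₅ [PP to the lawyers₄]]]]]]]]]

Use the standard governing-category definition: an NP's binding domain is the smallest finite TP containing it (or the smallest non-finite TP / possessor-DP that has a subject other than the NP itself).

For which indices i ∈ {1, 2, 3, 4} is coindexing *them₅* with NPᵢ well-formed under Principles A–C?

{1, 2}

*them* is a pronoun, so Principle B applies: it must be free in its binding domain.
Binding domain of *them₅*: the embedded TP, whose subject is the negotiators₃.
*the reviewers₁* c-commands the pronoun but from outside its binding domain, and is not c-commanded by it → coindexation permitted.
*the delegates₂* c-commands the pronoun but from outside its binding domain, and is not c-commanded by it → coindexation permitted.
*the negotiators₃* c-commands the pronoun within its binding domain → coindexation would violate Principle B.
*the lawyers₄*: the pronoun c-commands this R-expression → coindexation would violate Principle C on *the lawyers₄*.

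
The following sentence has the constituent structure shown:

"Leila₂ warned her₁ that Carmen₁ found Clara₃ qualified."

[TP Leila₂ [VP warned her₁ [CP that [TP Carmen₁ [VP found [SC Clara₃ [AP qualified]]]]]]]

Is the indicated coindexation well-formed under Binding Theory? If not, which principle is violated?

Principle C

The two coindexed NPs are *her₁* and *Carmen₁*.
*Carmen₁* is an R-expression. Principle C requires it to be free everywhere.
*her₁* c-commands it and carries the same index.
The R-expression is bound → Principle C violation.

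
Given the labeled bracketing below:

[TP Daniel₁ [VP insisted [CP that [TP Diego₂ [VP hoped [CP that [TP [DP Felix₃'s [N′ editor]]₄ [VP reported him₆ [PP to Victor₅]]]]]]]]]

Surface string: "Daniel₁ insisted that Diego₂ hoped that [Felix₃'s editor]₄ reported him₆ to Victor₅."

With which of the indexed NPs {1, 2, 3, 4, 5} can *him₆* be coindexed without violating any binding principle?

*him* is a pronoun, so Principle B applies: it must be free in its binding domain.
Binding domain of *him₆*: the embedded TP, whose subject is [Felix₃'s editor]₄.
*Daniel₁* c-commands the pronoun but from outside its binding domain, and is not c-commanded by it → coindexation permitted.
*Diego₂* c-commands the pronoun but from outside its binding domain, and is not c-commanded by it → coindexation permitted.
*Felix₃* and the pronoun do not c-command one another → neither Principle B nor Principle C is at stake; coindexation permitted.
*[Felix₃'s editor]₄* c-commands the pronoun within its binding domain → coindexation would violate Principle B.
*Victor₅*: the pronoun c-commands this R-expression → coindexation would violate Principle C on *Victor₅*.

{1, 2, 3}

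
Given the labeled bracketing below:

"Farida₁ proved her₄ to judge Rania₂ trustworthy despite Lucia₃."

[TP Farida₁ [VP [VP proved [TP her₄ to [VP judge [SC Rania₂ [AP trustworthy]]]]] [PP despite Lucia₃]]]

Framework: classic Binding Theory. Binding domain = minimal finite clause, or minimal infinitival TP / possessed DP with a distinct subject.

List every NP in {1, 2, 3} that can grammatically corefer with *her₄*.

{3}

*her* is a pronoun, so Principle B applies: it must be free in its binding domain.
Binding domain of *her₄*: the matrix TP, whose subject is Farida₁.
*Farida₁* c-commands the pronoun within its binding domain → coindexation would violate Principle B.
*Rania₂*: the pronoun c-commands this R-expression → coindexation would violate Principle C on *Rania₂*.
*Lucia₃* and the pronoun do not c-command one another → neither Principle B nor Principle C is at stake; coindexation permitted.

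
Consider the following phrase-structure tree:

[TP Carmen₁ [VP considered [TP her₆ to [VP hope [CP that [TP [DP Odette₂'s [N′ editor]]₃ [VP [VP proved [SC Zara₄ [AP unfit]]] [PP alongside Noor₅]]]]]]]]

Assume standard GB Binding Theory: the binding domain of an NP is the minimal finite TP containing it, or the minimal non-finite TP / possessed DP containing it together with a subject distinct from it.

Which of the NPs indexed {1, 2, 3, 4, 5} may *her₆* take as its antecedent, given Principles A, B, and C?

*her* is a pronoun, so Principle B applies: it must be free in its binding domain.
Binding domain of *her₆*: the matrix TP, whose subject is Carmen₁.
*Carmen₁* c-commands the pronoun within its binding domain → coindexation would violate Principle B.
*Odette₂*: the pronoun c-commands this R-expression → coindexation would violate Principle C on *Odette₂*.
*[Odette₂'s editor]₃*: the pronoun c-commands this R-expression → coindexation would violate Principle C on *[Odette₂'s editor]₃*.
*Zara₄*: the pronoun c-commands this R-expression → coindexation would violate Principle C on *Zara₄*.
*Noor₅*: the pronoun c-commands this R-expression → coindexation would violate Principle C on *Noor₅*.

none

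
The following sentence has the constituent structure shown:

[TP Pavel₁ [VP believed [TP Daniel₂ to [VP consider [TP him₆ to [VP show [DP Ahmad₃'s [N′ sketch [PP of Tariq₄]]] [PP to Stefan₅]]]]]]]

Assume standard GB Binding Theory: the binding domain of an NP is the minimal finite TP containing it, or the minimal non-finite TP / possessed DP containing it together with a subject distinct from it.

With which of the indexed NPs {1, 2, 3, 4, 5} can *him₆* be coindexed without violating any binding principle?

{1}

*him* is a pronoun, so Principle B applies: it must be free in its binding domain.
Binding domain of *him₆*: the embedded TP, whose subject is Daniel₂.
*Pavel₁* c-commands the pronoun but from outside its binding domain, and is not c-commanded by it → coindexation permitted.
*Daniel₂* c-commands the pronoun within its binding domain → coindexation would violate Principle B.
*Ahmad₃*: the pronoun c-commands this R-expression → coindexation would violate Principle C on *Ahmad₃*.
*Tariq₄*: the pronoun c-commands this R-expression → coindexation would violate Principle C on *Tariq₄*.
*Stefan₅*: the pronoun c-commands this R-expression → coindexation would violate Principle C on *Stefan₅*.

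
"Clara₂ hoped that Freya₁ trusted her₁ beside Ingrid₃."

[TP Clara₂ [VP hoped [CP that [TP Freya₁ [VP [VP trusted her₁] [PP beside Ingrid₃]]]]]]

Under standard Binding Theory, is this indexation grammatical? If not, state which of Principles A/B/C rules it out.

Principle B

The two coindexed NPs are *Freya₁* and *her₁*.
*her₁* is a pronoun. Its binding domain is the embedded TP, whose subject is Freya₁.
*Freya₁* c-commands it within that domain and carries the same index.
The pronoun is locally bound → Principle B violation.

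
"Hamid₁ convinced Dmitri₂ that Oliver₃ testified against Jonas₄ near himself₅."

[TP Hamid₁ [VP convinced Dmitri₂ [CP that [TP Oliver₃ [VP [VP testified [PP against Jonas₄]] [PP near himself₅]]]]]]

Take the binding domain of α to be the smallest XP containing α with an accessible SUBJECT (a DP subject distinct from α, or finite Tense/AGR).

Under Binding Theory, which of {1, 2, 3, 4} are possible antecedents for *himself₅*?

*himself* is an anaphor, so Principle A applies: it must be bound in its binding domain.
Binding domain of *himself₅*: the embedded TP, whose subject is Oliver₃.
*Hamid₁* c-commands the anaphor but is outside its binding domain → cannot satisfy Principle A.
*Dmitri₂* c-commands the anaphor but is outside its binding domain → cannot satisfy Principle A.
*Oliver₃* c-commands the anaphor within its binding domain → licit binder.
*Jonas₄* does not c-command the anaphor → cannot bind it.

{3}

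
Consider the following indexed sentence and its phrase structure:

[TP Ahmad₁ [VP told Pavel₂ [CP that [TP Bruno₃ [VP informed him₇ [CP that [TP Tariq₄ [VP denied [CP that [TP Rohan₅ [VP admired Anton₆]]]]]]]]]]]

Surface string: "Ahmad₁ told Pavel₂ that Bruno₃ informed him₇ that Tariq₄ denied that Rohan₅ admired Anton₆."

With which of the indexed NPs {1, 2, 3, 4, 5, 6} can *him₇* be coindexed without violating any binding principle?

{1, 2}

*him* is a pronoun, so Principle B applies: it must be free in its binding domain.
Binding domain of *him₇*: the embedded TP, whose subject is Bruno₃.
*Ahmad₁* c-commands the pronoun but from outside its binding domain, and is not c-commanded by it → coindexation permitted.
*Pavel₂* c-commands the pronoun but from outside its binding domain, and is not c-commanded by it → coindexation permitted.
*Bruno₃* c-commands the pronoun within its binding domain → coindexation would violate Principle B.
*Tariq₄*: the pronoun c-commands this R-expression → coindexation would violate Principle C on *Tariq₄*.
*Rohan₅*: the pronoun c-commands this R-expression → coindexation would violate Principle C on *Rohan₅*.
*Anton₆*: the pronoun c-commands this R-expression → coindexation would violate Principle C on *Anton₆*.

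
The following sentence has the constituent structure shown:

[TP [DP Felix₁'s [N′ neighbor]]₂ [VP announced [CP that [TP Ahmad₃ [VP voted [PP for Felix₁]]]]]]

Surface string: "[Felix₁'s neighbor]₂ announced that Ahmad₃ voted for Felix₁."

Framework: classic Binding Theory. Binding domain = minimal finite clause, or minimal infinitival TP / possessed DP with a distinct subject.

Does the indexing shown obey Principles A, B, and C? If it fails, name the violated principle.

The two coindexed NPs are *Felix₁* and *Felix₁*.
*Felix₁* is an R-expression; no coindexed NP c-commands it, so Principle C holds.
*Felix₁* is an R-expression; *Felix₁* does not c-command it, and no other NP shares its index, so Principle C is satisfied.
All principles are respected.

grammatical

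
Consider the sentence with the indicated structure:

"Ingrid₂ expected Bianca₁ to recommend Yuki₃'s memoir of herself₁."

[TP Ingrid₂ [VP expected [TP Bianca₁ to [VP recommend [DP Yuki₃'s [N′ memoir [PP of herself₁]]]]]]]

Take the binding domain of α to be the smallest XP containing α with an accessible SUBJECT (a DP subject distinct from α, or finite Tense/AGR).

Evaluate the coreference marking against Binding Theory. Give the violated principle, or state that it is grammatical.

Principle A

The two coindexed NPs are *Bianca₁* and *herself₁*.
*herself₁* is an anaphor. Principle A requires it to be bound within its binding domain — the possessed DP, whose subject is Yuki₃.
Within that domain it is c-commanded by *Yuki₃*, which does not share its index.
*Bianca₁* does c-command the anaphor, but from outside its binding domain.
The anaphor is unbound in its domain → Principle A violation.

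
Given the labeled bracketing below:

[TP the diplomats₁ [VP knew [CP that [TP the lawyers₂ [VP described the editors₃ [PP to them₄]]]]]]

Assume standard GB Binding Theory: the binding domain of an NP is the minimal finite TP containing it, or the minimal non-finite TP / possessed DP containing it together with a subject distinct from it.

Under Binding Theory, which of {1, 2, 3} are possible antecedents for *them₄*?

*them* is a pronoun, so Principle B applies: it must be free in its binding domain.
Binding domain of *them₄*: the embedded TP, whose subject is the lawyers₂.
*the diplomats₁* c-commands the pronoun but from outside its binding domain, and is not c-commanded by it → coindexation permitted.
*the lawyers₂* c-commands the pronoun within its binding domain → coindexation would violate Principle B.
*the editors₃* c-commands the pronoun within its binding domain → coindexation would violate Principle B.

{1}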